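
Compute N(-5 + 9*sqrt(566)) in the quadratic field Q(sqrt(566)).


N(a + b*sqrt(d)) = a^2 - d*b^2
= (-5)^2 - (566)*(9)^2
= 25 - 45846
= -45821

-45821


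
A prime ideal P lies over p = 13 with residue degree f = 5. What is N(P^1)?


N(P^a) = p^(a*f)
= 13^(1*5)
= 13^5
= 371293

371293


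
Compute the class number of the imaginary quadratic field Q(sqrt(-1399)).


K = Q(sqrt(-1399)). d mod 4 = 1, so D = disc(K) = d = -1399
h(K) equals the number of primitive reduced positive-definite forms (a, b, c) = a*x^2 + b*x*y + c*y^2 with b^2 - 4ac = D,
where reduced means |b| <= a <= c, with b >= 0 whenever |b| = a or a = c, and primitive means gcd(a, b, c) = 1.
Reduced forces 3a^2 <= |D| = 1399, so 1 <= a <= 21; b must have the parity of D, and c = (b^2 - D)/(4a) must be an integer >= a.
Enumerate a = 1..21, b in [-a, a]:
  a=1: (1, 1, 350)  [1]
  a=2: (2, -1, 175), (2, 1, 175)  [2]
  a=3: none
  a=4: (4, -3, 88), (4, 3, 88)  [2]
  a=5: (5, -1, 70), (5, 1, 70)  [2]
  a=6: none
  a=7: (7, -1, 50), (7, 1, 50)  [2]
  a=8: (8, -3, 44), (8, 3, 44)  [2]
  a=9: none
  a=10: (10, -9, 37), (10, -1, 35), (10, 1, 35), (10, 9, 37)  [4]
  a=11: (11, -3, 32), (11, 3, 32)  [2]
  a=12..13: none
  a=14: (14, -13, 28), (14, -1, 25), (14, 1, 25), (14, 13, 28)  [4]
  a=15: none
  a=16: (16, -3, 22), (16, 3, 22)  [2]
  a=17..18: none
  a=19: (19, -11, 20), (19, 11, 20)  [2]
  a=20: (20, -19, 22), (20, 19, 22)  [2]
  a=21: none
Total reduced forms: 1 + 2 + 2 + 2 + 2 + 2 + 4 + 2 + 4 + 2 + 2 + 2 = 27
h = 27

27


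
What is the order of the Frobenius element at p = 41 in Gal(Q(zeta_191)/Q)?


The Frobenius at p in Gal(Q(zeta_n)/Q) = (Z/nZ)* is the class of p, so its order is ord_191(41), the smallest k >= 1 with 41^k = 1 mod 191.
n = 191 = 191, phi(191) = 190; the order divides phi(n).
Divisors of 190: 1, 2, 5, 10, 19, 38, 95, 190
Repeated squaring mod 191: 41^1 = 41, 41^2 = 153, 41^4 = 107, 41^8 = 180, 41^16 = 121, 41^32 = 125, 41^64 = 154, 41^128 = 32
Test divisors in increasing order:
  k=1: 41^1 = 41 mod 191
  k=2: 41^2 = 153 mod 191
  k=5: 41^5 = 107 * 41 = 185 mod 191
  k=10: 41^10 = 180 * 153 = 36 mod 191
  k=19: 41^19 = 121 * 153 * 41 = 190 mod 191
  k=38: 41^38 = 125 * 107 * 153 = 1 mod 191  <- first divisor giving 1
Order = 38

38


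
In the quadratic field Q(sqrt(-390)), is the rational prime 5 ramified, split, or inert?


K = Q(sqrt(-390)). Since d mod 4 = 2, disc(K) = -1560.
Check p | disc: -1560 mod 5 = 0.
p divides disc, so p ramifies: (p) = P^2 with e=2, f=1, g=1.
Therefore p is ramified.

ramified


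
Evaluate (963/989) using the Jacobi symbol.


Compute (963/989) via quadratic reciprocity:
  reciprocity: (963/989) -> +(989/963)
  reduce: (26/963)
  pull out 2: (2/963) = -1  (since 963 mod 8 = 3)
  reciprocity: (13/963) -> +(963/13)
  reduce: (1/13)
  (1/13) = 1
Product of signs = -1

-1


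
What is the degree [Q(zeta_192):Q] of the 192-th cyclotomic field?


The degree equals Euler's totient phi(192).
192 = 2^6 * 3
phi(192) = 64

64


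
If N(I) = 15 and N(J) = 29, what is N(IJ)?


N(IJ) = N(I) * N(J)
= 15 * 29
= 435

435


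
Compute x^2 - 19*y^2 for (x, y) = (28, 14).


x^2 - d*y^2
= 28^2 - 19*14^2
= 784 - 3724
= -2940

-2940


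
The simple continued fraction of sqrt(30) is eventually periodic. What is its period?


Run the CF algorithm for sqrt(30).
a_0 = floor(sqrt(30)) = 5; set m_0=0, q_0=1.
Recurrence: m' = q*a - m,  q' = (d - m'^2)/q,  a' = floor((a_0 + m')/q').
  step 1: m=5, q=5, a=2
  step 2: m=5, q=1, a=10
a_2 = 2*a_0 = 10, so the period closes here.
sqrt(30) = [5; 2, 10]
Period length = 2

2


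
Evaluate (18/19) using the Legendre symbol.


p = 19 is prime, so compute (18/19) with the reciprocity algorithm (Jacobi-symbol steps: pull out 2s via (2/n), flip via reciprocity, reduce):
  pull out 2: (2/19) = -1  (since 19 mod 8 = 3)
  reciprocity: (9/19) -> +(19/9)
  reduce: (1/9)
  (1/9) = 1
Product of signs = -1
(18/19) = -1

-1


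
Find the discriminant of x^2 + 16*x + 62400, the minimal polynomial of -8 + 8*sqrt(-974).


The element -8 + 8*sqrt(-974) has minimal polynomial:
x^2 + 16*x + 62400
Discriminant = (16)^2 - 4*(62400)
= 256 - 249600
= -249344

-249344


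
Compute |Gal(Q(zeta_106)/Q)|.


|Gal(Q(zeta_106)/Q)| = phi(106)
= 52

52


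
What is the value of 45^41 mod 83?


p = 83 is prime and the exponent is (p-1)/2 = 41, so by Euler's criterion 45^41 = (45/83) = +1 or -1 mod 83.
Compute by square-and-multiply:
  41 = 32 + 8 + 1 (binary 101001)
  Repeated squaring mod 83: 45^1 = 45, 45^2 = 33, 45^4 = 10, 45^8 = 17, 45^16 = 40, 45^32 = 23
  45^41 = 45^32 * 45^8 * 45^1 = 23 * 17 * 45 mod 83
    23 * 17 = 391 = 59 mod 83
    59 * 45 = 2655 = 82 mod 83
  45^41 = 82 mod 83
Result 82 = p - 1 = -1 mod 83: 45 is a quadratic non-residue mod 83. As a residue in [0, p-1] the value is 82.
45^41 mod 83 = 82

82


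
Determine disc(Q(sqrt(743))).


For K = Q(sqrt(d)) with d squarefree: disc(K) = d if d = 1 mod 4, and disc(K) = 4d if d = 2 or 3 mod 4.
Here d = 743, and d mod 4 = 3.
d = 3 mod 4, not 1 (O_K = Z[sqrt(d)]), so disc(K) = 4d = 4 * (743) = 2972

2972


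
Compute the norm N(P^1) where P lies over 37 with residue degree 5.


N(P^a) = p^(a*f)
= 37^(1*5)
= 37^5
= 69343957

69343957


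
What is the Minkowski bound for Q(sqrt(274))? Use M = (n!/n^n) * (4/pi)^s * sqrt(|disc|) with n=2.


d = 274, d mod 4 = 2, so disc(K) = 4d = 1096; |disc(K)| = 1096
Real quadratic field, so n = 2, s = r2 = 0, r1 = 2
M = (n!/n^n) * (4/pi)^s * sqrt(|disc(K)|) = (2!/2^2) * (4/pi)^0 * sqrt(1096)
= 0.5 * 1.000000 * 33.105891
= 16.5529

16.5529


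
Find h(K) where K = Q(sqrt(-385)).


K = Q(sqrt(-385)). d mod 4 = 3, so D = disc(K) = 4d = -1540
h(K) equals the number of primitive reduced positive-definite forms (a, b, c) = a*x^2 + b*x*y + c*y^2 with b^2 - 4ac = D,
where reduced means |b| <= a <= c, with b >= 0 whenever |b| = a or a = c, and primitive means gcd(a, b, c) = 1.
Reduced forces 3a^2 <= |D| = 1540, so 1 <= a <= 22; b must have the parity of D, and c = (b^2 - D)/(4a) must be an integer >= a.
Enumerate a = 1..22, b in [-a, a]:
  a=1: (1, 0, 385)  [1]
  a=2: (2, 2, 193)  [1]
  a=3..4: none
  a=5: (5, 0, 77)  [1]
  a=6: none
  a=7: (7, 0, 55)  [1]
  a=8..9: none
  a=10: (10, 10, 41)  [1]
  a=11: (11, 0, 35)  [1]
  a=12..13: none
  a=14: (14, 14, 31)  [1]
  a=15..21: none
  a=22: (22, 22, 23)  [1]
Total reduced forms: 1 + 1 + 1 + 1 + 1 + 1 + 1 + 1 = 8
h = 8

8


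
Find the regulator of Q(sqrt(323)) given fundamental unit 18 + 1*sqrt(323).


epsilon = 18 + 1*sqrt(323)
= 35.9722
R = ln(35.9722)
= 3.5827

3.5827


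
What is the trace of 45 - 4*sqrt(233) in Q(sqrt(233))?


Tr(a + b*sqrt(d)) = (a + b*sqrt(d)) + (a - b*sqrt(d)) = 2a
= 2 * (45)
= 90

90


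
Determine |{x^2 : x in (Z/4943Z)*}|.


For prime p, the number of non-zero quadratic residues is (p-1)/2.
= (4943-1)/2
= 2471

2471


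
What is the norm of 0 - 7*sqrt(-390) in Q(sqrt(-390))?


N(a + b*sqrt(d)) = a^2 - d*b^2
= (0)^2 - (-390)*(-7)^2
= 0 + 19110
= 19110

19110


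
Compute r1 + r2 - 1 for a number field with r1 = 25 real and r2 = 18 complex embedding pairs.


By Dirichlet's unit theorem:
rank = r1 + r2 - 1
= 25 + 18 - 1
= 42

42


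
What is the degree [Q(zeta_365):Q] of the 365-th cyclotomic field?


The degree equals Euler's totient phi(365).
365 = 5 * 73
phi(365) = 288

288


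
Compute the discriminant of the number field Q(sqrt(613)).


For K = Q(sqrt(d)) with d squarefree: disc(K) = d if d = 1 mod 4, and disc(K) = 4d if d = 2 or 3 mod 4.
Here d = 613, and d mod 4 = 1.
d = 1 mod 4 (O_K = Z[(1+sqrt(d))/2]), so disc(K) = d = 613

613


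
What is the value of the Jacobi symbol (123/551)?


Compute (123/551) via quadratic reciprocity:
  reciprocity: (123/551) -> -(551/123)
  reduce: (59/123)
  reciprocity: (59/123) -> -(123/59)
  reduce: (5/59)
  reciprocity: (5/59) -> +(59/5)
  reduce: (4/5)
  pull out 2: (2/5) = -1  (since 5 mod 8 = 5)
  pull out 2: (2/5) = -1  (since 5 mod 8 = 5)
  (1/5) = 1
Product of signs = 1

1


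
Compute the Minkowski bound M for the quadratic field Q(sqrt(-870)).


d = -870, d mod 4 = 2, so disc(K) = 4d = -3480; |disc(K)| = 3480
Imaginary quadratic field, so n = 2, s = r2 = 1, r1 = 0
M = (n!/n^n) * (4/pi)^s * sqrt(|disc(K)|) = (2!/2^2) * (4/pi)^1 * sqrt(3480)
= 0.5 * 1.273240 * 58.991525
= 37.5552

37.5552


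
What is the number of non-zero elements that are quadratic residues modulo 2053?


For prime p, the number of non-zero quadratic residues is (p-1)/2.
= (2053-1)/2
= 1026

1026


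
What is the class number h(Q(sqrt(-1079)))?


K = Q(sqrt(-1079)). d mod 4 = 1, so D = disc(K) = d = -1079
h(K) equals the number of primitive reduced positive-definite forms (a, b, c) = a*x^2 + b*x*y + c*y^2 with b^2 - 4ac = D,
where reduced means |b| <= a <= c, with b >= 0 whenever |b| = a or a = c, and primitive means gcd(a, b, c) = 1.
Reduced forces 3a^2 <= |D| = 1079, so 1 <= a <= 18; b must have the parity of D, and c = (b^2 - D)/(4a) must be an integer >= a.
Enumerate a = 1..18, b in [-a, a]:
  a=1: (1, 1, 270)  [1]
  a=2: (2, -1, 135), (2, 1, 135)  [2]
  a=3: (3, -1, 90), (3, 1, 90)  [2]
  a=4: (4, -3, 68), (4, 3, 68)  [2]
  a=5: (5, -1, 54), (5, 1, 54)  [2]
  a=6: (6, -5, 46), (6, -1, 45), (6, 1, 45), (6, 5, 46)  [4]
  a=7: none
  a=8: (8, -3, 34), (8, 3, 34)  [2]
  a=9: (9, -1, 30), (9, 1, 30)  [2]
  a=10: (10, -9, 29), (10, -1, 27), (10, 1, 27), (10, 9, 29)  [4]
  a=11: none
  a=12: (12, -11, 25), (12, -5, 23), (12, 5, 23), (12, 11, 25)  [4]
  a=13: (13, 13, 24)  [1]
  a=14: none
  a=15: (15, -11, 20), (15, -1, 18), (15, 1, 18), (15, 11, 20)  [4]
  a=16: (16, -3, 17), (16, 3, 17)  [2]
  a=17: none
  a=18: (18, -17, 19), (18, 17, 19)  [2]
Total reduced forms: 1 + 2 + 2 + 2 + 2 + 4 + 2 + 2 + 4 + 4 + 1 + 4 + 2 + 2 = 34
h = 34

34


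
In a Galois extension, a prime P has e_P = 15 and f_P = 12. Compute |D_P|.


|D_P| = e * f
= 15 * 12
= 180

180


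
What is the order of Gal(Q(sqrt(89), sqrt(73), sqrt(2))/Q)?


The 3 square roots of distinct primes are multiplicatively independent over Q,
so [K:Q] = 2^3 and Gal(K/Q) is isomorphic to (Z/2Z)^3.
|Gal| = 2^3 = 8

8


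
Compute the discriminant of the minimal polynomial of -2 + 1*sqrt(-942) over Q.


The element -2 + 1*sqrt(-942) has minimal polynomial:
x^2 + 4*x + 946
Discriminant = (4)^2 - 4*(946)
= 16 - 3784
= -3768

-3768


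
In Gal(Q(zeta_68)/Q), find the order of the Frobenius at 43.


The Frobenius at p in Gal(Q(zeta_n)/Q) = (Z/nZ)* is the class of p, so its order is ord_68(43), the smallest k >= 1 with 43^k = 1 mod 68.
n = 68 = 2^2 * 17, phi(68) = 32; the order divides phi(n).
Divisors of 32: 1, 2, 4, 8, 16, 32
Repeated squaring mod 68: 43^1 = 43, 43^2 = 13, 43^4 = 33, 43^8 = 1, 43^16 = 1, 43^32 = 1
Test divisors in increasing order:
  k=1: 43^1 = 43 mod 68
  k=2: 43^2 = 13 mod 68
  k=4: 43^4 = 33 mod 68
  k=8: 43^8 = 1 mod 68  <- first divisor giving 1
Order = 8

8


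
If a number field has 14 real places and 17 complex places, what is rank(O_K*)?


By Dirichlet's unit theorem:
rank = r1 + r2 - 1
= 14 + 17 - 1
= 30

30


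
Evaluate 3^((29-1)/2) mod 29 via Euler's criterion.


p = 29 is prime and the exponent is (p-1)/2 = 14, so by Euler's criterion 3^14 = (3/29) = +1 or -1 mod 29.
Compute by square-and-multiply:
  14 = 8 + 4 + 2 (binary 1110)
  Repeated squaring mod 29: 3^1 = 3, 3^2 = 9, 3^4 = 23, 3^8 = 7
  3^14 = 3^8 * 3^4 * 3^2 = 7 * 23 * 9 mod 29
    7 * 23 = 161 = 16 mod 29
    16 * 9 = 144 = 28 mod 29
  3^14 = 28 mod 29
Result 28 = p - 1 = -1 mod 29: 3 is a quadratic non-residue mod 29. As a residue in [0, p-1] the value is 28.
3^14 mod 29 = 28

28


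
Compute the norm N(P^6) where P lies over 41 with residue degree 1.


N(P^a) = p^(a*f)
= 41^(6*1)
= 41^6
= 4750104241

4750104241


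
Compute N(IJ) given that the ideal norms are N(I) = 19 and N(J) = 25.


N(IJ) = N(I) * N(J)
= 19 * 25
= 475

475


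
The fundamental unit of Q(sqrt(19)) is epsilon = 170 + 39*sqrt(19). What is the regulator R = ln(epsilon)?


epsilon = 170 + 39*sqrt(19)
= 339.9971
R = ln(339.9971)
= 5.8289

5.8289


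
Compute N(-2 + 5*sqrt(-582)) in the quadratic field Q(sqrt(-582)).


N(a + b*sqrt(d)) = a^2 - d*b^2
= (-2)^2 - (-582)*(5)^2
= 4 + 14550
= 14554

14554


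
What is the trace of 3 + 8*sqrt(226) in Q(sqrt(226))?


Tr(a + b*sqrt(d)) = (a + b*sqrt(d)) + (a - b*sqrt(d)) = 2a
= 2 * (3)
= 6

6


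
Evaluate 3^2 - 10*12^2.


x^2 - d*y^2
= 3^2 - 10*12^2
= 9 - 1440
= -1431

-1431


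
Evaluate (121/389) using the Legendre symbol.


p = 389 is prime, so compute (121/389) with the reciprocity algorithm (Jacobi-symbol steps: pull out 2s via (2/n), flip via reciprocity, reduce):
  reciprocity: (121/389) -> +(389/121)
  reduce: (26/121)
  pull out 2: (2/121) = +1  (since 121 mod 8 = 1)
  reciprocity: (13/121) -> +(121/13)
  reduce: (4/13)
  pull out 2: (2/13) = -1  (since 13 mod 8 = 5)
  pull out 2: (2/13) = -1  (since 13 mod 8 = 5)
  (1/13) = 1
Product of signs = 1
(121/389) = 1

1


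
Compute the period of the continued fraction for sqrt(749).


Run the CF algorithm for sqrt(749).
a_0 = floor(sqrt(749)) = 27; set m_0=0, q_0=1.
Recurrence: m' = q*a - m,  q' = (d - m'^2)/q,  a' = floor((a_0 + m')/q').
  step 1: m=27, q=20, a=2
  step 2: m=13, q=29, a=1
  step 3: m=16, q=17, a=2
  step 4: m=18, q=25, a=1
  step 5: m=7, q=28, a=1
  step 6: m=21, q=11, a=4
  step 7: m=23, q=20, a=2
  step 8: m=17, q=23, a=1
  step 9: m=6, q=31, a=1
  step 10: m=25, q=4, a=13
  step 11: m=27, q=5, a=10
  step 12: m=23, q=44, a=1
  step 13: m=21, q=7, a=6
  step 14: m=21, q=44, a=1
  step 15: m=23, q=5, a=10
  step 16: m=27, q=4, a=13
  step 17: m=25, q=31, a=1
  step 18: m=6, q=23, a=1
  step 19: m=17, q=20, a=2
  step 20: m=23, q=11, a=4
  step 21: m=21, q=28, a=1
  step 22: m=7, q=25, a=1
  step 23: m=18, q=17, a=2
  step 24: m=16, q=29, a=1
  step 25: m=13, q=20, a=2
  step 26: m=27, q=1, a=54
a_26 = 2*a_0 = 54, so the period closes here.
sqrt(749) = [27; 2, 1, 2, 1, 1, 4, 2, 1, 1, 13, 10, 1, 6, 1, 10, 13, 1, 1, 2, 4, 1, 1, 2, 1, 2, 54]
Period length = 26

26


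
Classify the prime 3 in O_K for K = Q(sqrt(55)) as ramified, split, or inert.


K = Q(sqrt(55)). Since d mod 4 = 3, disc(K) = 220.
Check p | disc: 220 mod 3 = 1.
p does not divide disc. Compute Legendre symbol (d/p):
1^((3-1)/2) mod 3 = 1
(d/p) = 1, so p splits: (p) = P*P' with e=1, f=1, g=2.
Therefore p is split.

split


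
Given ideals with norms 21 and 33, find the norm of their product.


N(IJ) = N(I) * N(J)
= 21 * 33
= 693

693


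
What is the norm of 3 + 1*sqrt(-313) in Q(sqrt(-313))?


N(a + b*sqrt(d)) = a^2 - d*b^2
= (3)^2 - (-313)*(1)^2
= 9 + 313
= 322

322


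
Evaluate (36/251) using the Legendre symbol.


p = 251 is prime, so compute (36/251) with the reciprocity algorithm (Jacobi-symbol steps: pull out 2s via (2/n), flip via reciprocity, reduce):
  pull out 2: (2/251) = -1  (since 251 mod 8 = 3)
  pull out 2: (2/251) = -1  (since 251 mod 8 = 3)
  reciprocity: (9/251) -> +(251/9)
  reduce: (8/9)
  pull out 2: (2/9) = +1  (since 9 mod 8 = 1)
  pull out 2: (2/9) = +1  (since 9 mod 8 = 1)
  pull out 2: (2/9) = +1  (since 9 mod 8 = 1)
  (1/9) = 1
Product of signs = 1
(36/251) = 1

1


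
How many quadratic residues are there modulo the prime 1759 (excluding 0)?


For prime p, the number of non-zero quadratic residues is (p-1)/2.
= (1759-1)/2
= 879

879


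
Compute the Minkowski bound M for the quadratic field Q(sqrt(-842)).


d = -842, d mod 4 = 2, so disc(K) = 4d = -3368; |disc(K)| = 3368
Imaginary quadratic field, so n = 2, s = r2 = 1, r1 = 0
M = (n!/n^n) * (4/pi)^s * sqrt(|disc(K)|) = (2!/2^2) * (4/pi)^1 * sqrt(3368)
= 0.5 * 1.273240 * 58.034473
= 36.9459

36.9459


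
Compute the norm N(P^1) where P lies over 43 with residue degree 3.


N(P^a) = p^(a*f)
= 43^(1*3)
= 43^3
= 79507

79507


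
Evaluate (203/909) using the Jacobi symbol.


Compute (203/909) via quadratic reciprocity:
  reciprocity: (203/909) -> +(909/203)
  reduce: (97/203)
  reciprocity: (97/203) -> +(203/97)
  reduce: (9/97)
  reciprocity: (9/97) -> +(97/9)
  reduce: (7/9)
  reciprocity: (7/9) -> +(9/7)
  reduce: (2/7)
  pull out 2: (2/7) = +1  (since 7 mod 8 = 7)
  (1/7) = 1
Product of signs = 1

1


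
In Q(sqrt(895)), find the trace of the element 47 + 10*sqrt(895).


Tr(a + b*sqrt(d)) = (a + b*sqrt(d)) + (a - b*sqrt(d)) = 2a
= 2 * (47)
= 94

94


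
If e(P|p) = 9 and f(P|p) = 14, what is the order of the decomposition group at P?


|D_P| = e * f
= 9 * 14
= 126

126


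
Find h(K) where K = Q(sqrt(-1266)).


K = Q(sqrt(-1266)). d mod 4 = 2, so D = disc(K) = 4d = -5064
h(K) equals the number of primitive reduced positive-definite forms (a, b, c) = a*x^2 + b*x*y + c*y^2 with b^2 - 4ac = D,
where reduced means |b| <= a <= c, with b >= 0 whenever |b| = a or a = c, and primitive means gcd(a, b, c) = 1.
Reduced forces 3a^2 <= |D| = 5064, so 1 <= a <= 41; b must have the parity of D, and c = (b^2 - D)/(4a) must be an integer >= a.
Enumerate a = 1..41, b in [-a, a]:
  a=1: (1, 0, 1266)  [1]
  a=2: (2, 0, 633)  [1]
  a=3: (3, 0, 422)  [1]
  a=4: none
  a=5: (5, -4, 254), (5, 4, 254)  [2]
  a=6: (6, 0, 211)  [1]
  a=7: (7, -2, 181), (7, 2, 181)  [2]
  a=8..9: none
  a=10: (10, -4, 127), (10, 4, 127)  [2]
  a=11..13: none
  a=14: (14, -12, 93), (14, 12, 93)  [2]
  a=15: (15, -6, 85), (15, 6, 85)  [2]
  a=16: none
  a=17: (17, -6, 75), (17, 6, 75)  [2]
  a=18: none
  a=19: (19, -16, 70), (19, 16, 70)  [2]
  a=20: none
  a=21: (21, -12, 62), (21, 12, 62)  [2]
  a=22..24: none
  a=25: (25, -6, 51), (25, 6, 51)  [2]
  a=26..29: none
  a=30: (30, -24, 47), (30, 24, 47)  [2]
  a=31: (31, -12, 42), (31, 12, 42)  [2]
  a=32..33: none
  a=34: (34, -28, 43), (34, 28, 43)  [2]
  a=35: (35, -26, 41), (35, -16, 38), (35, 16, 38), (35, 26, 41)  [4]
  a=36..41: none
Total reduced forms: 1 + 1 + 1 + 2 + 1 + 2 + 2 + 2 + 2 + 2 + 2 + 2 + 2 + 2 + 2 + 2 + 4 = 32
h = 32

32


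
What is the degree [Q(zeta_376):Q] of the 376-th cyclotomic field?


The degree equals Euler's totient phi(376).
376 = 2^3 * 47
phi(376) = 184

184


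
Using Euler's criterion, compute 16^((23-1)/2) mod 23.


p = 23 is prime and the exponent is (p-1)/2 = 11, so by Euler's criterion 16^11 = (16/23) = +1 or -1 mod 23.
Compute by square-and-multiply:
  11 = 8 + 2 + 1 (binary 1011)
  Repeated squaring mod 23: 16^1 = 16, 16^2 = 3, 16^4 = 9, 16^8 = 12
  16^11 = 16^8 * 16^2 * 16^1 = 12 * 3 * 16 mod 23
    12 * 3 = 36 = 13 mod 23
    13 * 16 = 208 = 1 mod 23
  16^11 = 1 mod 23
Result 1: 16 is a quadratic residue mod 23.
16^11 mod 23 = 1

1


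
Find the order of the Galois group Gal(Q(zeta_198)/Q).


|Gal(Q(zeta_198)/Q)| = phi(198)
= 60

60


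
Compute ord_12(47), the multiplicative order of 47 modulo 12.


We want ord_12(47), the smallest k >= 1 with 47^k = 1 mod 12.
n = 12 = 2^2 * 3, phi(12) = 4; the order divides phi(n).
Divisors of 4: 1, 2, 4
Repeated squaring mod 12: 47^1 = 11, 47^2 = 1, 47^4 = 1
Test divisors in increasing order:
  k=1: 47^1 = 11 mod 12
  k=2: 47^2 = 1 mod 12  <- first divisor giving 1
Order = 2

2


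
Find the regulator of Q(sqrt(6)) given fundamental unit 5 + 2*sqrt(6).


epsilon = 5 + 2*sqrt(6)
= 9.8990
R = ln(9.8990)
= 2.2924

2.2924


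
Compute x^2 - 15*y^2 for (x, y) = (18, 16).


x^2 - d*y^2
= 18^2 - 15*16^2
= 324 - 3840
= -3516

-3516


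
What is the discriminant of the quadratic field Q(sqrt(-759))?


For K = Q(sqrt(d)) with d squarefree: disc(K) = d if d = 1 mod 4, and disc(K) = 4d if d = 2 or 3 mod 4.
Here d = -759, and d mod 4 = 1.
d = 1 mod 4 (O_K = Z[(1+sqrt(d))/2]), so disc(K) = d = -759

-759


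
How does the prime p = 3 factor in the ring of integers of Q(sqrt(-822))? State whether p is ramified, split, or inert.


K = Q(sqrt(-822)). Since d mod 4 = 2, disc(K) = -3288.
Check p | disc: -3288 mod 3 = 0.
p divides disc, so p ramifies: (p) = P^2 with e=2, f=1, g=1.
Therefore p is ramified.

ramified


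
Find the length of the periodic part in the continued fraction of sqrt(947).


Run the CF algorithm for sqrt(947).
a_0 = floor(sqrt(947)) = 30; set m_0=0, q_0=1.
Recurrence: m' = q*a - m,  q' = (d - m'^2)/q,  a' = floor((a_0 + m')/q').
  step 1: m=30, q=47, a=1
  step 2: m=17, q=14, a=3
  step 3: m=25, q=23, a=2
  step 4: m=21, q=22, a=2
  step 5: m=23, q=19, a=2
  step 6: m=15, q=38, a=1
  step 7: m=23, q=11, a=4
  step 8: m=21, q=46, a=1
  step 9: m=25, q=7, a=7
  step 10: m=24, q=53, a=1
  step 11: m=29, q=2, a=29
  step 12: m=29, q=53, a=1
  step 13: m=24, q=7, a=7
  step 14: m=25, q=46, a=1
  step 15: m=21, q=11, a=4
  step 16: m=23, q=38, a=1
  step 17: m=15, q=19, a=2
  step 18: m=23, q=22, a=2
  step 19: m=21, q=23, a=2
  step 20: m=25, q=14, a=3
  step 21: m=17, q=47, a=1
  step 22: m=30, q=1, a=60
a_22 = 2*a_0 = 60, so the period closes here.
sqrt(947) = [30; 1, 3, 2, 2, 2, 1, 4, 1, 7, 1, 29, 1, 7, 1, 4, 1, 2, 2, 2, 3, 1, 60]
Period length = 22

22


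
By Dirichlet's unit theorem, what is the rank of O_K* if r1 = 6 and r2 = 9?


By Dirichlet's unit theorem:
rank = r1 + r2 - 1
= 6 + 9 - 1
= 14

14


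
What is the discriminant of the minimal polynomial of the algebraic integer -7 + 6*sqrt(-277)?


The element -7 + 6*sqrt(-277) has minimal polynomial:
x^2 + 14*x + 10021
Discriminant = (14)^2 - 4*(10021)
= 196 - 40084
= -39888

-39888


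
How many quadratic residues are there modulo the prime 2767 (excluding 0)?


For prime p, the number of non-zero quadratic residues is (p-1)/2.
= (2767-1)/2
= 1383

1383


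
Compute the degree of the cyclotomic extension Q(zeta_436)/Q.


The degree equals Euler's totient phi(436).
436 = 2^2 * 109
phi(436) = 216

216


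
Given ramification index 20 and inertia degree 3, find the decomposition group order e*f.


|D_P| = e * f
= 20 * 3
= 60

60


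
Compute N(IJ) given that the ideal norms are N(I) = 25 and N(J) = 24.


N(IJ) = N(I) * N(J)
= 25 * 24
= 600

600


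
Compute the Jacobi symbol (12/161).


Compute (12/161) via quadratic reciprocity:
  pull out 2: (2/161) = +1  (since 161 mod 8 = 1)
  pull out 2: (2/161) = +1  (since 161 mod 8 = 1)
  reciprocity: (3/161) -> +(161/3)
  reduce: (2/3)
  pull out 2: (2/3) = -1  (since 3 mod 8 = 3)
  (1/3) = 1
Product of signs = -1

-1


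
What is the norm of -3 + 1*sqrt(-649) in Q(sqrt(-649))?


N(a + b*sqrt(d)) = a^2 - d*b^2
= (-3)^2 - (-649)*(1)^2
= 9 + 649
= 658

658


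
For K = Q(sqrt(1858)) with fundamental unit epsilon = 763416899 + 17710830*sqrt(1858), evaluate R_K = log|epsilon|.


epsilon = 763416899 + 17710830*sqrt(1858)
= 1.5268e+09
R = ln(1.5268e+09)
= 21.1465

21.1465


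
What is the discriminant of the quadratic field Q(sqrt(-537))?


For K = Q(sqrt(d)) with d squarefree: disc(K) = d if d = 1 mod 4, and disc(K) = 4d if d = 2 or 3 mod 4.
Here d = -537, and d mod 4 = 3.
d = 3 mod 4, not 1 (O_K = Z[sqrt(d)]), so disc(K) = 4d = 4 * (-537) = -2148

-2148


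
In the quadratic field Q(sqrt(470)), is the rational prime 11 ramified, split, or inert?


K = Q(sqrt(470)). Since d mod 4 = 2, disc(K) = 1880.
Check p | disc: 1880 mod 11 = 10.
p does not divide disc. Compute Legendre symbol (d/p):
8^((11-1)/2) mod 11 = -1
(d/p) = -1, so p is inert: (p) stays prime with e=1, f=2, g=1.
Therefore p is inert.

inert


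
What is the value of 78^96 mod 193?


p = 193 is prime and the exponent is (p-1)/2 = 96, so by Euler's criterion 78^96 = (78/193) = +1 or -1 mod 193.
Compute by square-and-multiply:
  96 = 64 + 32 (binary 1100000)
  Repeated squaring mod 193: 78^1 = 78, 78^2 = 101, 78^4 = 165, 78^8 = 12, 78^16 = 144, 78^32 = 85, 78^64 = 84
  78^96 = 78^64 * 78^32 = 84 * 85 mod 193
    84 * 85 = 7140 = 192 mod 193
  78^96 = 192 mod 193
Result 192 = p - 1 = -1 mod 193: 78 is a quadratic non-residue mod 193. As a residue in [0, p-1] the value is 192.
78^96 mod 193 = 192

192


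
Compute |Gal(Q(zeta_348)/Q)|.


|Gal(Q(zeta_348)/Q)| = phi(348)
= 112

112


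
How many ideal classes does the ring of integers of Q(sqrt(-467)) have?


K = Q(sqrt(-467)). d mod 4 = 1, so D = disc(K) = d = -467
h(K) equals the number of primitive reduced positive-definite forms (a, b, c) = a*x^2 + b*x*y + c*y^2 with b^2 - 4ac = D,
where reduced means |b| <= a <= c, with b >= 0 whenever |b| = a or a = c, and primitive means gcd(a, b, c) = 1.
Reduced forces 3a^2 <= |D| = 467, so 1 <= a <= 12; b must have the parity of D, and c = (b^2 - D)/(4a) must be an integer >= a.
Enumerate a = 1..12, b in [-a, a]:
  a=1: (1, 1, 117)  [1]
  a=2: none
  a=3: (3, -1, 39), (3, 1, 39)  [2]
  a=4..6: none
  a=7: (7, -3, 17), (7, 3, 17)  [2]
  a=8: none
  a=9: (9, -1, 13), (9, 1, 13)  [2]
  a=10..12: none
Total reduced forms: 1 + 2 + 2 + 2 = 7
h = 7

7


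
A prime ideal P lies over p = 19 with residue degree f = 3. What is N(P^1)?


N(P^a) = p^(a*f)
= 19^(1*3)
= 19^3
= 6859

6859


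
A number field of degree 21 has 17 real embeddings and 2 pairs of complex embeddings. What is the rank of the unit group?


By Dirichlet's unit theorem:
rank = r1 + r2 - 1
= 17 + 2 - 1
= 18

18


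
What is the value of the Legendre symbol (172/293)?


p = 293 is prime, so compute (172/293) with the reciprocity algorithm (Jacobi-symbol steps: pull out 2s via (2/n), flip via reciprocity, reduce):
  pull out 2: (2/293) = -1  (since 293 mod 8 = 5)
  pull out 2: (2/293) = -1  (since 293 mod 8 = 5)
  reciprocity: (43/293) -> +(293/43)
  reduce: (35/43)
  reciprocity: (35/43) -> -(43/35)
  reduce: (8/35)
  pull out 2: (2/35) = -1  (since 35 mod 8 = 3)
  pull out 2: (2/35) = -1  (since 35 mod 8 = 3)
  pull out 2: (2/35) = -1  (since 35 mod 8 = 3)
  (1/35) = 1
Product of signs = 1
(172/293) = 1

1


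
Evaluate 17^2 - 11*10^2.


x^2 - d*y^2
= 17^2 - 11*10^2
= 289 - 1100
= -811

-811


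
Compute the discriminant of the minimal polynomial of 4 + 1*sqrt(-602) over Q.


The element 4 + 1*sqrt(-602) has minimal polynomial:
x^2 - 8*x + 618
Discriminant = (-8)^2 - 4*(618)
= 64 - 2472
= -2408

-2408


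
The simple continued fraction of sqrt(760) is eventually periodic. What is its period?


Run the CF algorithm for sqrt(760).
a_0 = floor(sqrt(760)) = 27; set m_0=0, q_0=1.
Recurrence: m' = q*a - m,  q' = (d - m'^2)/q,  a' = floor((a_0 + m')/q').
  step 1: m=27, q=31, a=1
  step 2: m=4, q=24, a=1
  step 3: m=20, q=15, a=3
  step 4: m=25, q=9, a=5
  step 5: m=20, q=40, a=1
  step 6: m=20, q=9, a=5
  step 7: m=25, q=15, a=3
  step 8: m=20, q=24, a=1
  step 9: m=4, q=31, a=1
  step 10: m=27, q=1, a=54
a_10 = 2*a_0 = 54, so the period closes here.
sqrt(760) = [27; 1, 1, 3, 5, 1, 5, 3, 1, 1, 54]
Period length = 10

10


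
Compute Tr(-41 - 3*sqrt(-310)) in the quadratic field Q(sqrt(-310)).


Tr(a + b*sqrt(d)) = (a + b*sqrt(d)) + (a - b*sqrt(d)) = 2a
= 2 * (-41)
= -82

-82


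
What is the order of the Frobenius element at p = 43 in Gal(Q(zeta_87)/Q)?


The Frobenius at p in Gal(Q(zeta_n)/Q) = (Z/nZ)* is the class of p, so its order is ord_87(43), the smallest k >= 1 with 43^k = 1 mod 87.
n = 87 = 3 * 29, phi(87) = 56; the order divides phi(n).
Divisors of 56: 1, 2, 4, 7, 8, 14, 28, 56
Repeated squaring mod 87: 43^1 = 43, 43^2 = 22, 43^4 = 49, 43^8 = 52, 43^16 = 7, 43^32 = 49
Test divisors in increasing order:
  k=1: 43^1 = 43 mod 87
  k=2: 43^2 = 22 mod 87
  k=4: 43^4 = 49 mod 87
  k=7: 43^7 = 49 * 22 * 43 = 70 mod 87
  k=8: 43^8 = 52 mod 87
  k=14: 43^14 = 52 * 49 * 22 = 28 mod 87
  k=28: 43^28 = 7 * 52 * 49 = 1 mod 87  <- first divisor giving 1
Order = 28

28


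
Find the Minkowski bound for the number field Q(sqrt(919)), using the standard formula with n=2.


d = 919, d mod 4 = 3, so disc(K) = 4d = 3676; |disc(K)| = 3676
Real quadratic field, so n = 2, s = r2 = 0, r1 = 2
M = (n!/n^n) * (4/pi)^s * sqrt(|disc(K)|) = (2!/2^2) * (4/pi)^0 * sqrt(3676)
= 0.5 * 1.000000 * 60.630026
= 30.3150

30.3150


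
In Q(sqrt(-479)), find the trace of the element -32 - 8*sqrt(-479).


Tr(a + b*sqrt(d)) = (a + b*sqrt(d)) + (a - b*sqrt(d)) = 2a
= 2 * (-32)
= -64

-64


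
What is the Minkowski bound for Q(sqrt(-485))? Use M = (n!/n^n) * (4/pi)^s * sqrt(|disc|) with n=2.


d = -485, d mod 4 = 3, so disc(K) = 4d = -1940; |disc(K)| = 1940
Imaginary quadratic field, so n = 2, s = r2 = 1, r1 = 0
M = (n!/n^n) * (4/pi)^s * sqrt(|disc(K)|) = (2!/2^2) * (4/pi)^1 * sqrt(1940)
= 0.5 * 1.273240 * 44.045431
= 28.0402

28.0402


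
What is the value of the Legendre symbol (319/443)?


p = 443 is prime, so compute (319/443) with the reciprocity algorithm (Jacobi-symbol steps: pull out 2s via (2/n), flip via reciprocity, reduce):
  reciprocity: (319/443) -> -(443/319)
  reduce: (124/319)
  pull out 2: (2/319) = +1  (since 319 mod 8 = 7)
  pull out 2: (2/319) = +1  (since 319 mod 8 = 7)
  reciprocity: (31/319) -> -(319/31)
  reduce: (9/31)
  reciprocity: (9/31) -> +(31/9)
  reduce: (4/9)
  pull out 2: (2/9) = +1  (since 9 mod 8 = 1)
  pull out 2: (2/9) = +1  (since 9 mod 8 = 1)
  (1/9) = 1
Product of signs = 1
(319/443) = 1

1


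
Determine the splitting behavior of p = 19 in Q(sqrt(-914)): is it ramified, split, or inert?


K = Q(sqrt(-914)). Since d mod 4 = 2, disc(K) = -3656.
Check p | disc: -3656 mod 19 = 11.
p does not divide disc. Compute Legendre symbol (d/p):
17^((19-1)/2) mod 19 = 1
(d/p) = 1, so p splits: (p) = P*P' with e=1, f=1, g=2.
Therefore p is split.

split


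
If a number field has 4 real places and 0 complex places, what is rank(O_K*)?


By Dirichlet's unit theorem:
rank = r1 + r2 - 1
= 4 + 0 - 1
= 3

3


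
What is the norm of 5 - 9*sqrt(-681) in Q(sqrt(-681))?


N(a + b*sqrt(d)) = a^2 - d*b^2
= (5)^2 - (-681)*(-9)^2
= 25 + 55161
= 55186

55186


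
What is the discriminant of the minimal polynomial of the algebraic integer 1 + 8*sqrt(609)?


The element 1 + 8*sqrt(609) has minimal polynomial:
x^2 - 2*x - 38975
Discriminant = (-2)^2 - 4*(-38975)
= 4 + 155900
= 155904

155904


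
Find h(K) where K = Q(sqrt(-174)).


K = Q(sqrt(-174)). d mod 4 = 2, so D = disc(K) = 4d = -696
h(K) equals the number of primitive reduced positive-definite forms (a, b, c) = a*x^2 + b*x*y + c*y^2 with b^2 - 4ac = D,
where reduced means |b| <= a <= c, with b >= 0 whenever |b| = a or a = c, and primitive means gcd(a, b, c) = 1.
Reduced forces 3a^2 <= |D| = 696, so 1 <= a <= 15; b must have the parity of D, and c = (b^2 - D)/(4a) must be an integer >= a.
Enumerate a = 1..15, b in [-a, a]:
  a=1: (1, 0, 174)  [1]
  a=2: (2, 0, 87)  [1]
  a=3: (3, 0, 58)  [1]
  a=4: none
  a=5: (5, -2, 35), (5, 2, 35)  [2]
  a=6: (6, 0, 29)  [1]
  a=7: (7, -2, 25), (7, 2, 25)  [2]
  a=8..9: none
  a=10: (10, -8, 19), (10, 8, 19)  [2]
  a=11..13: none
  a=14: (14, -12, 15), (14, 12, 15)  [2]
  a=15: none
Total reduced forms: 1 + 1 + 1 + 2 + 1 + 2 + 2 + 2 = 12
h = 12

12


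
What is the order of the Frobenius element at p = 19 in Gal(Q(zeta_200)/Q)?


The Frobenius at p in Gal(Q(zeta_n)/Q) = (Z/nZ)* is the class of p, so its order is ord_200(19), the smallest k >= 1 with 19^k = 1 mod 200.
n = 200 = 2^3 * 5^2, phi(200) = 80; the order divides phi(n).
Divisors of 80: 1, 2, 4, 5, 8, 10, 16, 20, 40, 80
Repeated squaring mod 200: 19^1 = 19, 19^2 = 161, 19^4 = 121, 19^8 = 41, 19^16 = 81, 19^32 = 161, 19^64 = 121
Test divisors in increasing order:
  k=1: 19^1 = 19 mod 200
  k=2: 19^2 = 161 mod 200
  k=4: 19^4 = 121 mod 200
  k=5: 19^5 = 121 * 19 = 99 mod 200
  k=8: 19^8 = 41 mod 200
  k=10: 19^10 = 41 * 161 = 1 mod 200  <- first divisor giving 1
Order = 10

10


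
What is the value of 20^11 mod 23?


p = 23 is prime and the exponent is (p-1)/2 = 11, so by Euler's criterion 20^11 = (20/23) = +1 or -1 mod 23.
Compute by square-and-multiply:
  11 = 8 + 2 + 1 (binary 1011)
  Repeated squaring mod 23: 20^1 = 20, 20^2 = 9, 20^4 = 12, 20^8 = 6
  20^11 = 20^8 * 20^2 * 20^1 = 6 * 9 * 20 mod 23
    6 * 9 = 54 = 8 mod 23
    8 * 20 = 160 = 22 mod 23
  20^11 = 22 mod 23
Result 22 = p - 1 = -1 mod 23: 20 is a quadratic non-residue mod 23. As a residue in [0, p-1] the value is 22.
20^11 mod 23 = 22

22


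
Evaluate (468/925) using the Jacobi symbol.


Compute (468/925) via quadratic reciprocity:
  pull out 2: (2/925) = -1  (since 925 mod 8 = 5)
  pull out 2: (2/925) = -1  (since 925 mod 8 = 5)
  reciprocity: (117/925) -> +(925/117)
  reduce: (106/117)
  pull out 2: (2/117) = -1  (since 117 mod 8 = 5)
  reciprocity: (53/117) -> +(117/53)
  reduce: (11/53)
  reciprocity: (11/53) -> +(53/11)
  reduce: (9/11)
  reciprocity: (9/11) -> +(11/9)
  reduce: (2/9)
  pull out 2: (2/9) = +1  (since 9 mod 8 = 1)
  (1/9) = 1
Product of signs = -1

-1


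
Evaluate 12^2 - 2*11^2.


x^2 - d*y^2
= 12^2 - 2*11^2
= 144 - 242
= -98

-98


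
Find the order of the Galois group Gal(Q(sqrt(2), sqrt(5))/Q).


The 2 square roots of distinct primes are multiplicatively independent over Q,
so [K:Q] = 2^2 and Gal(K/Q) is isomorphic to (Z/2Z)^2.
|Gal| = 2^2 = 4

4


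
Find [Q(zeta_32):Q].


The degree equals Euler's totient phi(32).
32 = 2^5
phi(32) = 16

16


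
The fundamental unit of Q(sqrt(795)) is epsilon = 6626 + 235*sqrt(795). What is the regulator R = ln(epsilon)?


epsilon = 6626 + 235*sqrt(795)
= 13251.9999
R = ln(13251.9999)
= 9.4919

9.4919


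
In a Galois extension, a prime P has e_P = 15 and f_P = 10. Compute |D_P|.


|D_P| = e * f
= 15 * 10
= 150

150


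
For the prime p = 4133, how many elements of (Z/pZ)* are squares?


For prime p, the number of non-zero quadratic residues is (p-1)/2.
= (4133-1)/2
= 2066

2066


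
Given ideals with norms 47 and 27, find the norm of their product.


N(IJ) = N(I) * N(J)
= 47 * 27
= 1269

1269


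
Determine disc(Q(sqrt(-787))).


For K = Q(sqrt(d)) with d squarefree: disc(K) = d if d = 1 mod 4, and disc(K) = 4d if d = 2 or 3 mod 4.
Here d = -787, and d mod 4 = 1.
d = 1 mod 4 (O_K = Z[(1+sqrt(d))/2]), so disc(K) = d = -787

-787


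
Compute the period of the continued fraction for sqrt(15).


Run the CF algorithm for sqrt(15).
a_0 = floor(sqrt(15)) = 3; set m_0=0, q_0=1.
Recurrence: m' = q*a - m,  q' = (d - m'^2)/q,  a' = floor((a_0 + m')/q').
  step 1: m=3, q=6, a=1
  step 2: m=3, q=1, a=6
a_2 = 2*a_0 = 6, so the period closes here.
sqrt(15) = [3; 1, 6]
Period length = 2

2


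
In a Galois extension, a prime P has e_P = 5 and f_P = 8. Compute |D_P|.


|D_P| = e * f
= 5 * 8
= 40

40


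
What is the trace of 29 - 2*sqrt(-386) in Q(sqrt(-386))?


Tr(a + b*sqrt(d)) = (a + b*sqrt(d)) + (a - b*sqrt(d)) = 2a
= 2 * (29)
= 58

58


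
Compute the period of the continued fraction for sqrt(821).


Run the CF algorithm for sqrt(821).
a_0 = floor(sqrt(821)) = 28; set m_0=0, q_0=1.
Recurrence: m' = q*a - m,  q' = (d - m'^2)/q,  a' = floor((a_0 + m')/q').
  step 1: m=28, q=37, a=1
  step 2: m=9, q=20, a=1
  step 3: m=11, q=35, a=1
  step 4: m=24, q=7, a=7
  step 5: m=25, q=28, a=1
  step 6: m=3, q=29, a=1
  step 7: m=26, q=5, a=10
  step 8: m=24, q=49, a=1
  step 9: m=25, q=4, a=13
  step 10: m=27, q=23, a=2
  step 11: m=19, q=20, a=2
  step 12: m=21, q=19, a=2
  step 13: m=17, q=28, a=1
  step 14: m=11, q=25, a=1
  step 15: m=14, q=25, a=1
  step 16: m=11, q=28, a=1
  step 17: m=17, q=19, a=2
  step 18: m=21, q=20, a=2
  step 19: m=19, q=23, a=2
  step 20: m=27, q=4, a=13
  step 21: m=25, q=49, a=1
  step 22: m=24, q=5, a=10
  step 23: m=26, q=29, a=1
  step 24: m=3, q=28, a=1
  step 25: m=25, q=7, a=7
  step 26: m=24, q=35, a=1
  step 27: m=11, q=20, a=1
  step 28: m=9, q=37, a=1
  step 29: m=28, q=1, a=56
a_29 = 2*a_0 = 56, so the period closes here.
sqrt(821) = [28; 1, 1, 1, 7, 1, 1, 10, 1, 13, 2, 2, 2, 1, 1, 1, 1, 2, 2, 2, 13, 1, 10, 1, 1, 7, 1, 1, 1, 56]
Period length = 29

29


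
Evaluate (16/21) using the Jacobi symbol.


Compute (16/21) via quadratic reciprocity:
  pull out 2: (2/21) = -1  (since 21 mod 8 = 5)
  pull out 2: (2/21) = -1  (since 21 mod 8 = 5)
  pull out 2: (2/21) = -1  (since 21 mod 8 = 5)
  pull out 2: (2/21) = -1  (since 21 mod 8 = 5)
  (1/21) = 1
Product of signs = 1

1


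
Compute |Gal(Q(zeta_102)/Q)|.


|Gal(Q(zeta_102)/Q)| = phi(102)
= 32

32


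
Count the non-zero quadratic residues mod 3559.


For prime p, the number of non-zero quadratic residues is (p-1)/2.
= (3559-1)/2
= 1779

1779


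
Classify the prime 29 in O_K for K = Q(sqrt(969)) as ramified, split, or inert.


K = Q(sqrt(969)). Since d mod 4 = 1, disc(K) = 969.
Check p | disc: 969 mod 29 = 12.
p does not divide disc. Compute Legendre symbol (d/p):
12^((29-1)/2) mod 29 = -1
(d/p) = -1, so p is inert: (p) stays prime with e=1, f=2, g=1.
Therefore p is inert.

inert


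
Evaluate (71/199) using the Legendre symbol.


p = 199 is prime, so compute (71/199) with the reciprocity algorithm (Jacobi-symbol steps: pull out 2s via (2/n), flip via reciprocity, reduce):
  reciprocity: (71/199) -> -(199/71)
  reduce: (57/71)
  reciprocity: (57/71) -> +(71/57)
  reduce: (14/57)
  pull out 2: (2/57) = +1  (since 57 mod 8 = 1)
  reciprocity: (7/57) -> +(57/7)
  reduce: (1/7)
  (1/7) = 1
Product of signs = -1
(71/199) = -1

-1


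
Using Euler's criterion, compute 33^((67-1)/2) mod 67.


p = 67 is prime and the exponent is (p-1)/2 = 33, so by Euler's criterion 33^33 = (33/67) = +1 or -1 mod 67.
Compute by square-and-multiply:
  33 = 32 + 1 (binary 100001)
  Repeated squaring mod 67: 33^1 = 33, 33^2 = 17, 33^4 = 21, 33^8 = 39, 33^16 = 47, 33^32 = 65
  33^33 = 33^32 * 33^1 = 65 * 33 mod 67
    65 * 33 = 2145 = 1 mod 67
  33^33 = 1 mod 67
Result 1: 33 is a quadratic residue mod 67.
33^33 mod 67 = 1

1


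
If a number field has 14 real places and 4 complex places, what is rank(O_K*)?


By Dirichlet's unit theorem:
rank = r1 + r2 - 1
= 14 + 4 - 1
= 17

17


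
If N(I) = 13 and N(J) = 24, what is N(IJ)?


N(IJ) = N(I) * N(J)
= 13 * 24
= 312

312


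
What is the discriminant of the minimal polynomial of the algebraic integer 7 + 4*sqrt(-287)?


The element 7 + 4*sqrt(-287) has minimal polynomial:
x^2 - 14*x + 4641
Discriminant = (-14)^2 - 4*(4641)
= 196 - 18564
= -18368

-18368


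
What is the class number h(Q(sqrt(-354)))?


K = Q(sqrt(-354)). d mod 4 = 2, so D = disc(K) = 4d = -1416
h(K) equals the number of primitive reduced positive-definite forms (a, b, c) = a*x^2 + b*x*y + c*y^2 with b^2 - 4ac = D,
where reduced means |b| <= a <= c, with b >= 0 whenever |b| = a or a = c, and primitive means gcd(a, b, c) = 1.
Reduced forces 3a^2 <= |D| = 1416, so 1 <= a <= 21; b must have the parity of D, and c = (b^2 - D)/(4a) must be an integer >= a.
Enumerate a = 1..21, b in [-a, a]:
  a=1: (1, 0, 354)  [1]
  a=2: (2, 0, 177)  [1]
  a=3: (3, 0, 118)  [1]
  a=4: none
  a=5: (5, -2, 71), (5, 2, 71)  [2]
  a=6: (6, 0, 59)  [1]
  a=7..9: none
  a=10: (10, -8, 37), (10, 8, 37)  [2]
  a=11: (11, -6, 33), (11, 6, 33)  [2]
  a=12: none
  a=13: (13, -12, 30), (13, 12, 30)  [2]
  a=14: none
  a=15: (15, -12, 26), (15, 12, 26)  [2]
  a=16..18: none
  a=19: (19, -16, 22), (19, 16, 22)  [2]
  a=20..21: none
Total reduced forms: 1 + 1 + 1 + 2 + 1 + 2 + 2 + 2 + 2 + 2 = 16
h = 16

16


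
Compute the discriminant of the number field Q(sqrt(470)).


For K = Q(sqrt(d)) with d squarefree: disc(K) = d if d = 1 mod 4, and disc(K) = 4d if d = 2 or 3 mod 4.
Here d = 470, and d mod 4 = 2.
d = 2 mod 4, not 1 (O_K = Z[sqrt(d)]), so disc(K) = 4d = 4 * (470) = 1880

1880


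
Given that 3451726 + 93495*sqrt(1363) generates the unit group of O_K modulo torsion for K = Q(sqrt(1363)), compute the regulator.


epsilon = 3451726 + 93495*sqrt(1363)
= 6.9035e+06
R = ln(6.9035e+06)
= 15.7475

15.7475


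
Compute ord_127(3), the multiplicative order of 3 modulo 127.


We want ord_127(3), the smallest k >= 1 with 3^k = 1 mod 127.
n = 127 = 127, phi(127) = 126; the order divides phi(n).
Divisors of 126: 1, 2, 3, 6, 7, 9, 14, 18, 21, 42, 63, 126
Repeated squaring mod 127: 3^1 = 3, 3^2 = 9, 3^4 = 81, 3^8 = 84, 3^16 = 71, 3^32 = 88, 3^64 = 124
Test divisors in increasing order:
  k=1: 3^1 = 3 mod 127
  k=2: 3^2 = 9 mod 127
  k=3: 3^3 = 9 * 3 = 27 mod 127
  k=6: 3^6 = 81 * 9 = 94 mod 127
  k=7: 3^7 = 81 * 9 * 3 = 28 mod 127
  k=9: 3^9 = 84 * 3 = 125 mod 127
  k=14: 3^14 = 84 * 81 * 9 = 22 mod 127
  k=18: 3^18 = 71 * 9 = 4 mod 127
  k=21: 3^21 = 71 * 81 * 3 = 108 mod 127
  k=42: 3^42 = 88 * 84 * 9 = 107 mod 127
  k=63: 3^63 = 88 * 71 * 84 * 81 * 9 * 3 = 126 mod 127
  k=126: 3^126 = 124 * 88 * 71 * 84 * 81 * 9 = 1 mod 127  <- first divisor giving 1
Order = 126

126
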